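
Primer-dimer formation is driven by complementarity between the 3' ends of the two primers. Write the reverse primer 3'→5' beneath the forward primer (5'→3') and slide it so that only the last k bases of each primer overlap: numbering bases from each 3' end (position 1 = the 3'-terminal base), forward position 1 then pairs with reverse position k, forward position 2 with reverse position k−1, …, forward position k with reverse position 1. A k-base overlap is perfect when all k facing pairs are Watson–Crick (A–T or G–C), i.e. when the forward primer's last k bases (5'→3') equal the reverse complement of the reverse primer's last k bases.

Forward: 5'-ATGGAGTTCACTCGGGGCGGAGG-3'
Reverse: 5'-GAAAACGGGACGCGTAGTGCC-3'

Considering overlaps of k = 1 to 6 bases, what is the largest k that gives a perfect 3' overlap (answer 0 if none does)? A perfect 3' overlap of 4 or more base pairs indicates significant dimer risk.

Last 6 bases (5'→3') — forward …CGGAGG, reverse …AGTGCC.
Reverse complement of the reverse primer's last 6 bases: GGCACT; its first k bases are the reverse complement of the reverse primer's last k bases, so a perfect k-base overlap needs the forward primer's last k bases to equal them.
Comparing (forward last k vs required): k=1: G vs G ✓; k=2: GG vs GG ✓; k=3: AGG vs GGC ✗; k=4: GAGG vs GGCA ✗; k=5: GGAGG vs GGCAC ✗; k=6: CGGAGG vs GGCACT ✗.
Perfect overlaps at k = 1, 2; the largest is 2.

Longest perfect overlap: 2 complementary base pairs; below the dimer-risk threshold (threshold 4).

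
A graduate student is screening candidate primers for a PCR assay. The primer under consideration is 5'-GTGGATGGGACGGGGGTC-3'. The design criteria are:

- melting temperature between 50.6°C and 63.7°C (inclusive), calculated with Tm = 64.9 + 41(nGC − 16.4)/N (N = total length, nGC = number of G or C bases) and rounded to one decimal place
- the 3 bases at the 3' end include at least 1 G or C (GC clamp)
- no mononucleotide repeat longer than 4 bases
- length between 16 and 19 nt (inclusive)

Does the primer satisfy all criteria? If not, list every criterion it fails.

Fails: homopolymer run.

Base counts: A=2, T=3, G=11, C=2 (length 18).
Tm: Tm = 64.9 + 41·(13 − 16.4)/18 = 57.2°C ✓
GC clamp: 3' end GTC has 2 G/C ✓
homopolymer run: longest run = 5, exceeds 4 ✗
length: length 18 ✓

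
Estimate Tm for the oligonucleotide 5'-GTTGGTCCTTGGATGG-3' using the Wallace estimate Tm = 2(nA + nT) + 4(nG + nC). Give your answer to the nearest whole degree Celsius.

50°C

Base counts: A=1, T=6, G=7, C=2 (length 16).
Tm = 2·(1+6) + 4·(7+2) = 2·7 + 4·9 = 14 + 36 = 50°C.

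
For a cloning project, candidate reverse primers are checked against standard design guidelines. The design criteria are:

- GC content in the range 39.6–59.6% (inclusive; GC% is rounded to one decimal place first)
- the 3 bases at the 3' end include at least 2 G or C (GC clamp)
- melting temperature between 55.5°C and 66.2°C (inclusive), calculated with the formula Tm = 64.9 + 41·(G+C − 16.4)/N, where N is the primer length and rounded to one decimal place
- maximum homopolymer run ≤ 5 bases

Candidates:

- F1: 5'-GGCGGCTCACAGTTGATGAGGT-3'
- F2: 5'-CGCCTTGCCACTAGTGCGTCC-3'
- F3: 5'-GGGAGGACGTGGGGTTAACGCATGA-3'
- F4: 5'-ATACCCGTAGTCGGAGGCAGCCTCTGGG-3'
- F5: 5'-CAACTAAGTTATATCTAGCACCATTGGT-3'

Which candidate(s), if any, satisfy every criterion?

F1 (22 nt, A=4 T=5 G=9 C=4): GC 13/22 = 59.1% ✓; 3' end GGT has 2 G/C ✓; Tm = 64.9 + 41·(13 − 16.4)/22 = 58.6°C ✓; longest run = 2 ✓ — passes.
F2 (21 nt, A=2 T=5 G=5 C=9): GC 14/21 = 66.7%, outside 39.6–59.6% ✗; 3' end TCC has 2 G/C ✓; Tm = 64.9 + 41·(14 − 16.4)/21 = 60.2°C ✓; longest run = 2 ✓ — fails.
F3 (25 nt, A=6 T=4 G=12 C=3): GC 15/25 = 60.0%, outside 39.6–59.6% ✗; 3' end TGA has 1 G/C, need ≥2 ✗; Tm = 64.9 + 41·(15 − 16.4)/25 = 62.6°C ✓; longest run = 4 ✓ — fails.
F4 (28 nt, A=5 T=5 G=10 C=8): GC 18/28 = 64.3%, outside 39.6–59.6% ✗; 3' end GGG has 3 G/C ✓; Tm = 64.9 + 41·(18 − 16.4)/28 = 67.2°C, outside 55.5–66.2°C ✗; longest run = 3 ✓ — fails.
F5 (28 nt, A=9 T=9 G=4 C=6): GC 10/28 = 35.7%, outside 39.6–59.6% ✗; 3' end GGT has 2 G/C ✓; Tm = 64.9 + 41·(10 − 16.4)/28 = 55.5°C ✓; longest run = 2 ✓ — fails.

F1 only.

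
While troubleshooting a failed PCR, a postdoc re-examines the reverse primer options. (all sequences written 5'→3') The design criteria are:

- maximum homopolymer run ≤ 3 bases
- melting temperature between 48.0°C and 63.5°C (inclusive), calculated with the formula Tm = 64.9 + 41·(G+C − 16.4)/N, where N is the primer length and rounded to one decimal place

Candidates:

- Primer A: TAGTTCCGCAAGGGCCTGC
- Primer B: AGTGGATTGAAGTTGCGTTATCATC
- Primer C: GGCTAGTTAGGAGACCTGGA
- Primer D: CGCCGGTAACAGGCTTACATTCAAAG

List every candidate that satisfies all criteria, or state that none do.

Primer A, Primer B, Primer C and Primer D.

Primer A (19 nt, A=3 T=4 G=6 C=6): longest run = 3 ✓; Tm = 64.9 + 41·(12 − 16.4)/19 = 55.4°C ✓ — passes.
Primer B (25 nt, A=6 T=9 G=7 C=3): longest run = 2 ✓; Tm = 64.9 + 41·(10 − 16.4)/25 = 54.4°C ✓ — passes.
Primer C (20 nt, A=5 T=4 G=8 C=3): longest run = 2 ✓; Tm = 64.9 + 41·(11 − 16.4)/20 = 53.8°C ✓ — passes.
Primer D (26 nt, A=8 T=5 G=6 C=7): longest run = 3 ✓; Tm = 64.9 + 41·(13 − 16.4)/26 = 59.5°C ✓ — passes.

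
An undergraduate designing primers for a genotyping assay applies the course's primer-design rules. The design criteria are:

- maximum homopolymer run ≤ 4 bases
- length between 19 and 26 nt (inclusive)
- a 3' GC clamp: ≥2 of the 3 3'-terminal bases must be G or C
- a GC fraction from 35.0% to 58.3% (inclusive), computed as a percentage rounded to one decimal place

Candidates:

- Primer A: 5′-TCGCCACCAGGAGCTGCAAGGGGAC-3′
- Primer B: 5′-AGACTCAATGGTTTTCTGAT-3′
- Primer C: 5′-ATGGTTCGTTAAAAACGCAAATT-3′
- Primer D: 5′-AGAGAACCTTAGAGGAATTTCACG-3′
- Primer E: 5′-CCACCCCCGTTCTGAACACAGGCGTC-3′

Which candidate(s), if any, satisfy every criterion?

Primer A (25 nt, A=6 T=2 G=9 C=8): longest run = 4 ✓; length 25 ✓; 3' end GAC has 2 G/C ✓; GC 17/25 = 68.0%, outside 35.0–58.3% ✗ — fails.
Primer B (20 nt, A=5 T=8 G=4 C=3): longest run = 4 ✓; length 20 ✓; 3' end GAT has 1 G/C, need ≥2 ✗; GC 7/20 = 35.0% ✓ — fails.
Primer C (23 nt, A=9 T=7 G=4 C=3): longest run = 5, exceeds 4 ✗; length 23 ✓; 3' end ATT has 0 G/C, need ≥2 ✗; GC 7/23 = 30.4%, outside 35.0–58.3% ✗ — fails.
Primer D (24 nt, A=9 T=5 G=6 C=4): longest run = 3 ✓; length 24 ✓; 3' end ACG has 2 G/C ✓; GC 10/24 = 41.7% ✓ — passes.
Primer E (26 nt, A=5 T=4 G=5 C=12): longest run = 5, exceeds 4 ✗; length 26 ✓; 3' end GTC has 2 G/C ✓; GC 17/26 = 65.4%, outside 35.0–58.3% ✗ — fails.

Primer D only.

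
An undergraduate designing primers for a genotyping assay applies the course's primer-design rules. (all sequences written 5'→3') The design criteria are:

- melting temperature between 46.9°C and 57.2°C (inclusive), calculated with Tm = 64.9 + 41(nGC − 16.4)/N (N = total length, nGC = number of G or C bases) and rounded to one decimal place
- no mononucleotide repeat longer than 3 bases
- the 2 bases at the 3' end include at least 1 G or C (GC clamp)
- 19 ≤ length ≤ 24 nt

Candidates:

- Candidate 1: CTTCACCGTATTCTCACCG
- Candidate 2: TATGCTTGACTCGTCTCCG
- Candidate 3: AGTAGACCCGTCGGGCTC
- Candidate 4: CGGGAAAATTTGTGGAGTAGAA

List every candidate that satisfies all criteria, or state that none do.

Candidate 1 (19 nt, A=3 T=6 G=2 C=8): Tm = 64.9 + 41·(10 − 16.4)/19 = 51.1°C ✓; longest run = 2 ✓; 3' end CG has 2 G/C ✓; length 19 ✓ — passes.
Candidate 2 (19 nt, A=2 T=7 G=4 C=6): Tm = 64.9 + 41·(10 − 16.4)/19 = 51.1°C ✓; longest run = 2 ✓; 3' end CG has 2 G/C ✓; length 19 ✓ — passes.
Candidate 3 (18 nt, A=3 T=3 G=6 C=6): Tm = 64.9 + 41·(12 − 16.4)/18 = 54.9°C ✓; longest run = 3 ✓; 3' end TC has 1 G/C ✓; length 18, outside 19–24 ✗ — fails.
Candidate 4 (22 nt, A=8 T=5 G=8 C=1): Tm = 64.9 + 41·(9 − 16.4)/22 = 51.1°C ✓; longest run = 4, exceeds 3 ✗; 3' end AA has 0 G/C, need ≥1 ✗; length 22 ✓ — fails.

Candidate 1 and Candidate 2.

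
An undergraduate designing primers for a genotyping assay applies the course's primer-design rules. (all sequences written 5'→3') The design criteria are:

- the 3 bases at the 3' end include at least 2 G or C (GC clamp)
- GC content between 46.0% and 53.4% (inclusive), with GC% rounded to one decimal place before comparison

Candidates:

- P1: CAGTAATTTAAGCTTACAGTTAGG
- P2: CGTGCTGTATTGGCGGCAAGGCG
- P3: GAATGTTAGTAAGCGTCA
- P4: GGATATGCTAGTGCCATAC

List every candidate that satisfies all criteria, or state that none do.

None of the candidates satisfy all criteria.

P1 (24 nt, A=8 T=8 G=5 C=3): 3' end AGG has 2 G/C ✓; GC 8/24 = 33.3%, outside 46.0–53.4% ✗ — fails.
P2 (23 nt, A=3 T=5 G=10 C=5): 3' end GCG has 3 G/C ✓; GC 15/23 = 65.2%, outside 46.0–53.4% ✗ — fails.
P3 (18 nt, A=6 T=5 G=5 C=2): 3' end TCA has 1 G/C, need ≥2 ✗; GC 7/18 = 38.9%, outside 46.0–53.4% ✗ — fails.
P4 (19 nt, A=5 T=5 G=5 C=4): 3' end TAC has 1 G/C, need ≥2 ✗; GC 9/19 = 47.4% ✓ — fails.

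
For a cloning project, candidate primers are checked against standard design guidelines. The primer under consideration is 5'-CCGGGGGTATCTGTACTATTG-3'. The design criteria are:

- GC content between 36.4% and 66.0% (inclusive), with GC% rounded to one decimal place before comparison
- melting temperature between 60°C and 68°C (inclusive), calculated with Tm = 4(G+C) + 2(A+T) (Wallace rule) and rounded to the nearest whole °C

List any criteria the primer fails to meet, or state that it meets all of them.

Meets all criteria.

Base counts: A=3, T=7, G=7, C=4 (length 21).
GC content: GC 11/21 = 52.4% ✓
Tm: Tm = 2·10 + 4·11 = 64°C ✓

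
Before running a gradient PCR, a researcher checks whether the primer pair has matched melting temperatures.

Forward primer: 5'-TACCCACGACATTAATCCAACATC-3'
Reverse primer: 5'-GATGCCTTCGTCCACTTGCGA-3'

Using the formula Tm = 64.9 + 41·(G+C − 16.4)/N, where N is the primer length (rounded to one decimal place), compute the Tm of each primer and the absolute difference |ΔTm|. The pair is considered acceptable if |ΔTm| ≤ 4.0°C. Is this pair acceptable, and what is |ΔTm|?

|ΔTm| = 2.3°C; the pair is acceptable.

Forward: G+C = 10, N = 24 → Tm = 64.9 + 41·(10 − 16.4)/24 = 54.0°C.
Reverse: G+C = 12, N = 21 → Tm = 64.9 + 41·(12 − 16.4)/21 = 56.3°C.
|ΔTm| = |54.0 − 56.3| = 2.3°C, ≤ 4.0°C.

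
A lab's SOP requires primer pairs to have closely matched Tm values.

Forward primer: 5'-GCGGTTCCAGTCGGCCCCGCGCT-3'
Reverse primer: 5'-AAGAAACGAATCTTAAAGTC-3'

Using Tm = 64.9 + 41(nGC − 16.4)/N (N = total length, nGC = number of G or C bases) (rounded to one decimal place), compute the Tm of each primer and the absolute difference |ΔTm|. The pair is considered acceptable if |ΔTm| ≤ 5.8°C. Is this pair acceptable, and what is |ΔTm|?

Forward: G+C = 18, N = 23 → Tm = 64.9 + 41·(18 − 16.4)/23 = 67.8°C.
Reverse: G+C = 6, N = 20 → Tm = 64.9 + 41·(6 − 16.4)/20 = 43.6°C.
|ΔTm| = |67.8 − 43.6| = 24.2°C, > 5.8°C.

|ΔTm| = 24.2°C; the pair is not acceptable.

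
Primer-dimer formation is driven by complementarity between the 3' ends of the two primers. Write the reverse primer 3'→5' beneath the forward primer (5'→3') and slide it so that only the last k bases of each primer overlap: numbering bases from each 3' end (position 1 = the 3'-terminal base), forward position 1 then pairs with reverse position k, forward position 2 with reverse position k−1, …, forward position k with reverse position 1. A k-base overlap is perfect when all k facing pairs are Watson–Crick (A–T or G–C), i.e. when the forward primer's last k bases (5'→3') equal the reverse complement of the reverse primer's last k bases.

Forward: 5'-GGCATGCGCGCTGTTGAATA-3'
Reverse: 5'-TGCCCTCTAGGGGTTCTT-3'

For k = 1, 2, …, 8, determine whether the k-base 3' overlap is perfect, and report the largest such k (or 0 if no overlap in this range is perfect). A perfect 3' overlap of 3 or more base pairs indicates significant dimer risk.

Last 8 bases (5'→3') — forward …GTTGAATA, reverse …GGGTTCTT.
Reverse complement of the reverse primer's last 8 bases: AAGAACCC; its first k bases are the reverse complement of the reverse primer's last k bases, so a perfect k-base overlap needs the forward primer's last k bases to equal them.
Comparing (forward last k vs required): k=1: A vs A ✓; k=2: TA vs AA ✗; k=3: ATA vs AAG ✗; k=4: AATA vs AAGA ✗; k=5: GAATA vs AAGAA ✗; k=6: TGAATA vs AAGAAC ✗; k=7: TTGAATA vs AAGAACC ✗; k=8: GTTGAATA vs AAGAACCC ✗.
Only k = 1 is perfect, so the longest perfect 3' overlap is 1.

Longest perfect overlap: 1 complementary base pair; below the dimer-risk threshold (threshold 3).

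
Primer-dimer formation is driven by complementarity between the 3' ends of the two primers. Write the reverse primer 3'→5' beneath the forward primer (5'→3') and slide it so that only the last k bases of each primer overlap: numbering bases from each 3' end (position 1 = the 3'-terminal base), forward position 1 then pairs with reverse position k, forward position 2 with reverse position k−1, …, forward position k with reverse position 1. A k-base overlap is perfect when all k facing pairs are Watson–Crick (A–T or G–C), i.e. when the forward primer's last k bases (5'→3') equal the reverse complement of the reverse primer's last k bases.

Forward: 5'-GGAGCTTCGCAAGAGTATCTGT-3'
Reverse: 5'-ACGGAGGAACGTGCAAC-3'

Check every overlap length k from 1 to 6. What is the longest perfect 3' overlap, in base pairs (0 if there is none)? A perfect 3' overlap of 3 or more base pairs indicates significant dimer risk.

Longest perfect overlap: 2 complementary base pairs; below the dimer-risk threshold (threshold 3).

Last 6 bases (5'→3') — forward …ATCTGT, reverse …TGCAAC.
Reverse complement of the reverse primer's last 6 bases: GTTGCA; its first k bases are the reverse complement of the reverse primer's last k bases, so a perfect k-base overlap needs the forward primer's last k bases to equal them.
Comparing (forward last k vs required): k=1: T vs G ✗; k=2: GT vs GT ✓; k=3: TGT vs GTT ✗; k=4: CTGT vs GTTG ✗; k=5: TCTGT vs GTTGC ✗; k=6: ATCTGT vs GTTGCA ✗.
Only k = 2 is perfect, so the longest perfect 3' overlap is 2.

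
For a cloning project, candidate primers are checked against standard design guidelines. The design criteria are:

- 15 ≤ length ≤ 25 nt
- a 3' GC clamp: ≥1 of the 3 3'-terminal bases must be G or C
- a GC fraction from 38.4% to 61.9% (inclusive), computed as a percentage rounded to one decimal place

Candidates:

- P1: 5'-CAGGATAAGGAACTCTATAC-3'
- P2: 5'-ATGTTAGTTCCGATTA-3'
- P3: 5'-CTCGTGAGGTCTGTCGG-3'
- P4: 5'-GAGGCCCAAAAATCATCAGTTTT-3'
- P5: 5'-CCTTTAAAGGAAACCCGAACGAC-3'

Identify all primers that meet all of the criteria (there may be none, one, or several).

P1 (20 nt, A=8 T=4 G=4 C=4): length 20 ✓; 3' end TAC has 1 G/C ✓; GC 8/20 = 40.0% ✓ — passes.
P2 (16 nt, A=4 T=7 G=3 C=2): length 16 ✓; 3' end TTA has 0 G/C, need ≥1 ✗; GC 5/16 = 31.3%, outside 38.4–61.9% ✗ — fails.
P3 (17 nt, A=1 T=5 G=7 C=4): length 17 ✓; 3' end CGG has 3 G/C ✓; GC 11/17 = 64.7%, outside 38.4–61.9% ✗ — fails.
P4 (23 nt, A=8 T=6 G=4 C=5): length 23 ✓; 3' end TTT has 0 G/C, need ≥1 ✗; GC 9/23 = 39.1% ✓ — fails.
P5 (23 nt, A=9 T=3 G=4 C=7): length 23 ✓; 3' end GAC has 2 G/C ✓; GC 11/23 = 47.8% ✓ — passes.

P1 and P5.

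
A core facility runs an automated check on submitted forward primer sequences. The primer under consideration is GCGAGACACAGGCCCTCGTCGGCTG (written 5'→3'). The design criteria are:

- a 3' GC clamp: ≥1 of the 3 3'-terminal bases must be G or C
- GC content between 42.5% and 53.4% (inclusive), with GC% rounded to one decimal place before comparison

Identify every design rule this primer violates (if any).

Base counts: A=4, T=3, G=9, C=9 (length 25).
GC clamp: 3' end CTG has 2 G/C ✓
GC content: GC 18/25 = 72.0%, outside 42.5–53.4% ✗

Fails: GC content.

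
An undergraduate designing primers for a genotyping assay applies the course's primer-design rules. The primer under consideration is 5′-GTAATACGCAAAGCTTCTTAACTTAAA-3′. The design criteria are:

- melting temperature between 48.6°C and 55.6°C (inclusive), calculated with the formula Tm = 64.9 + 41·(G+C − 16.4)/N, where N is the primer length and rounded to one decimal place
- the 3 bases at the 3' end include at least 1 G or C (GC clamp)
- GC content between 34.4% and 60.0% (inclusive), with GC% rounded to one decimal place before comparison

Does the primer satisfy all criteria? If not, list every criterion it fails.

Fails: GC clamp, GC content.

Base counts: A=11, T=8, G=3, C=5 (length 27).
Tm: Tm = 64.9 + 41·(8 − 16.4)/27 = 52.1°C ✓
GC clamp: 3' end AAA has 0 G/C, need ≥1 ✗
GC content: GC 8/27 = 29.6%, outside 34.4–60.0% ✗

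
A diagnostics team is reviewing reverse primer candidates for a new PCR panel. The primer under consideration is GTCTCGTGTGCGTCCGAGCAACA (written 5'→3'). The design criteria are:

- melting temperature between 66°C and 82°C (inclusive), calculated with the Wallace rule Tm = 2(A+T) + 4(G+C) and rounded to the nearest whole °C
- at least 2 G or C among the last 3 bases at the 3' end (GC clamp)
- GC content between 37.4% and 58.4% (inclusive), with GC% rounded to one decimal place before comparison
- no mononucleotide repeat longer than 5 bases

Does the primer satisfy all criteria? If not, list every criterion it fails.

Base counts: A=4, T=5, G=7, C=7 (length 23).
Tm: Tm = 2·9 + 4·14 = 74°C ✓
GC clamp: 3' end ACA has 1 G/C, need ≥2 ✗
GC content: GC 14/23 = 60.9%, outside 37.4–58.4% ✗
homopolymer run: longest run = 2 ✓

Fails: GC clamp, GC content.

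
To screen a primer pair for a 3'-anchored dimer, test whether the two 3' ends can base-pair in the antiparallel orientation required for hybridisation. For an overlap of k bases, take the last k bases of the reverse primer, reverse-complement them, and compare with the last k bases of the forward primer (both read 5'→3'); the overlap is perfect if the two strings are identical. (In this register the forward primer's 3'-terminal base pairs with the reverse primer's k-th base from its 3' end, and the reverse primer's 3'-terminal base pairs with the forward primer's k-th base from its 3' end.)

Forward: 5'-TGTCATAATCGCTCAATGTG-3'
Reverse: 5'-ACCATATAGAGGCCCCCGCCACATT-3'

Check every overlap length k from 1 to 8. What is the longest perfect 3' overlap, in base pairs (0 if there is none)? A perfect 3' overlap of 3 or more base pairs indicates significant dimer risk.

Longest perfect overlap: 6 complementary base pairs; significant dimer risk (threshold 3).

Last 8 bases (5'→3') — forward …TCAATGTG, reverse …GCCACATT.
Reverse complement of the reverse primer's last 8 bases: AATGTGGC; its first k bases are the reverse complement of the reverse primer's last k bases, so a perfect k-base overlap needs the forward primer's last k bases to equal them.
Comparing (forward last k vs required): k=1: G vs A ✗; k=2: TG vs AA ✗; k=3: GTG vs AAT ✗; k=4: TGTG vs AATG ✗; k=5: ATGTG vs AATGT ✗; k=6: AATGTG vs AATGTG ✓; k=7: CAATGTG vs AATGTGG ✗; k=8: TCAATGTG vs AATGTGGC ✗.
Only k = 6 is perfect, so the longest perfect 3' overlap is 6.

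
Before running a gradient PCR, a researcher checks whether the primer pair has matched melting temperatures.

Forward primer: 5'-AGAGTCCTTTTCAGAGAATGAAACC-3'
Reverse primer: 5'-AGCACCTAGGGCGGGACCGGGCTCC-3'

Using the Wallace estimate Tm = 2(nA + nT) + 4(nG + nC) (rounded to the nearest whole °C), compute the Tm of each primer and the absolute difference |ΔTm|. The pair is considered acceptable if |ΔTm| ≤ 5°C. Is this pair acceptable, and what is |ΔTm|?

Forward: A=9 T=6 G=5 C=5 → Tm = 2·15 + 4·10 = 70°C.
Reverse: A=4 T=2 G=10 C=9 → Tm = 2·6 + 4·19 = 88°C.
|ΔTm| = |70 − 88| = 18°C, > 5°C.

|ΔTm| = 18°C; the pair is not acceptable.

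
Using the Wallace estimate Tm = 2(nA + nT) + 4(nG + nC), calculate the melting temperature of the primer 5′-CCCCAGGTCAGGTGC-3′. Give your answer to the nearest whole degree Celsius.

Base counts: A=2, T=2, G=5, C=6 (length 15).
Tm = 2·(2+2) + 4·(5+6) = 2·4 + 4·11 = 8 + 44 = 52°C.

52°C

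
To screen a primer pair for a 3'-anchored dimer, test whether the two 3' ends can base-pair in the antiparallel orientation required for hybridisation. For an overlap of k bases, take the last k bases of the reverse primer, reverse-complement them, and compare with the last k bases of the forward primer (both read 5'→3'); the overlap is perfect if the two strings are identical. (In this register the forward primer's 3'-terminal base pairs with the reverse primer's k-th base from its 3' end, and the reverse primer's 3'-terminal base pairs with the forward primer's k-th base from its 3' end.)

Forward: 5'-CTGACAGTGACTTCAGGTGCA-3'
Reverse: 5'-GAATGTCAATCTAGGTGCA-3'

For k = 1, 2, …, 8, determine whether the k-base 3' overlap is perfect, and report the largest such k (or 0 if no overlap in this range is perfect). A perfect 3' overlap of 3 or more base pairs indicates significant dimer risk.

Longest perfect overlap: 4 complementary base pairs; significant dimer risk (threshold 3).

Last 8 bases (5'→3') — forward …CAGGTGCA, reverse …TAGGTGCA.
Reverse complement of the reverse primer's last 8 bases: TGCACCTA; its first k bases are the reverse complement of the reverse primer's last k bases, so a perfect k-base overlap needs the forward primer's last k bases to equal them.
Comparing (forward last k vs required): k=1: A vs T ✗; k=2: CA vs TG ✗; k=3: GCA vs TGC ✗; k=4: TGCA vs TGCA ✓; k=5: GTGCA vs TGCAC ✗; k=6: GGTGCA vs TGCACC ✗; k=7: AGGTGCA vs TGCACCT ✗; k=8: CAGGTGCA vs TGCACCTA ✗.
Only k = 4 is perfect, so the longest perfect 3' overlap is 4.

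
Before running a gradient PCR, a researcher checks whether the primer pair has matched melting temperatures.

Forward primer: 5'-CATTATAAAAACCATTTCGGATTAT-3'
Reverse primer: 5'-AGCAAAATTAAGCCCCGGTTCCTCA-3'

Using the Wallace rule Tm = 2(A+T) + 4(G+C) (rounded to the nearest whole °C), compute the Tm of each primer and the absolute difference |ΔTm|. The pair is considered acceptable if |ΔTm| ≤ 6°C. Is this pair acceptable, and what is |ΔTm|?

|ΔTm| = 12°C; the pair is not acceptable.

Forward: A=10 T=9 G=2 C=4 → Tm = 2·19 + 4·6 = 62°C.
Reverse: A=8 T=5 G=4 C=8 → Tm = 2·13 + 4·12 = 74°C.
|ΔTm| = |62 − 74| = 12°C, > 6°C.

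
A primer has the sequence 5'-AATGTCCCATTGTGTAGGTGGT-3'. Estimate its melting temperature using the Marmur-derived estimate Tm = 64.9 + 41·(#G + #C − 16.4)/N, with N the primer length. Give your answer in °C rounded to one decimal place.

53.0°C

Base counts: A=4, T=8, G=7, C=3; G+C = 10, N = 22.
Tm = 64.9 + 41·(10 − 16.4)/22 = 64.9 + -262.40/22 = 53.0°C.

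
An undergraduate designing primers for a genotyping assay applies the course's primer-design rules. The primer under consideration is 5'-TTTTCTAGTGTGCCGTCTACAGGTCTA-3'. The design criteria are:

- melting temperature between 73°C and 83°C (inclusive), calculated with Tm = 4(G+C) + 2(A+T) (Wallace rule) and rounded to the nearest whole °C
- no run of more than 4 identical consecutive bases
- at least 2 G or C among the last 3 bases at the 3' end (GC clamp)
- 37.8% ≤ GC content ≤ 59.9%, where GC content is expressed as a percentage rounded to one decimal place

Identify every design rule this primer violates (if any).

Base counts: A=4, T=11, G=6, C=6 (length 27).
Tm: Tm = 2·15 + 4·12 = 78°C ✓
homopolymer run: longest run = 4 ✓
GC clamp: 3' end CTA has 1 G/C, need ≥2 ✗
GC content: GC 12/27 = 44.4% ✓

Fails: GC clamp.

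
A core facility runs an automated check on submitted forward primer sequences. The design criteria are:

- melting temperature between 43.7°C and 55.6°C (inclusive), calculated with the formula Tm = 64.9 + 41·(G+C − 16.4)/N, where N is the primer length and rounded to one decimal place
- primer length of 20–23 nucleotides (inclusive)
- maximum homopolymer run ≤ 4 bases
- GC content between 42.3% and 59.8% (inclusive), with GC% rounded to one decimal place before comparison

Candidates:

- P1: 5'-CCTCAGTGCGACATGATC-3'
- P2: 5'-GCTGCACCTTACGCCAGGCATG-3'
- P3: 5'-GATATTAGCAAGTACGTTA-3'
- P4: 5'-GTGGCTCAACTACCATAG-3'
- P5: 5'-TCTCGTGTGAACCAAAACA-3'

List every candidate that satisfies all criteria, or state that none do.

None of the candidates satisfy all criteria.

P1 (18 nt, A=4 T=4 G=4 C=6): Tm = 64.9 + 41·(10 − 16.4)/18 = 50.3°C ✓; length 18, outside 20–23 ✗; longest run = 2 ✓; GC 10/18 = 55.6% ✓ — fails.
P2 (22 nt, A=4 T=4 G=6 C=8): Tm = 64.9 + 41·(14 − 16.4)/22 = 60.4°C, outside 43.7–55.6°C ✗; length 22 ✓; longest run = 2 ✓; GC 14/22 = 63.6%, outside 42.3–59.8% ✗ — fails.
P3 (19 nt, A=7 T=6 G=4 C=2): Tm = 64.9 + 41·(6 − 16.4)/19 = 42.5°C, outside 43.7–55.6°C ✗; length 19, outside 20–23 ✗; longest run = 2 ✓; GC 6/19 = 31.6%, outside 42.3–59.8% ✗ — fails.
P4 (18 nt, A=5 T=4 G=4 C=5): Tm = 64.9 + 41·(9 − 16.4)/18 = 48.0°C ✓; length 18, outside 20–23 ✗; longest run = 2 ✓; GC 9/18 = 50.0% ✓ — fails.
P5 (19 nt, A=7 T=4 G=3 C=5): Tm = 64.9 + 41·(8 − 16.4)/19 = 46.8°C ✓; length 19, outside 20–23 ✗; longest run = 4 ✓; GC 8/19 = 42.1%, outside 42.3–59.8% ✗ — fails.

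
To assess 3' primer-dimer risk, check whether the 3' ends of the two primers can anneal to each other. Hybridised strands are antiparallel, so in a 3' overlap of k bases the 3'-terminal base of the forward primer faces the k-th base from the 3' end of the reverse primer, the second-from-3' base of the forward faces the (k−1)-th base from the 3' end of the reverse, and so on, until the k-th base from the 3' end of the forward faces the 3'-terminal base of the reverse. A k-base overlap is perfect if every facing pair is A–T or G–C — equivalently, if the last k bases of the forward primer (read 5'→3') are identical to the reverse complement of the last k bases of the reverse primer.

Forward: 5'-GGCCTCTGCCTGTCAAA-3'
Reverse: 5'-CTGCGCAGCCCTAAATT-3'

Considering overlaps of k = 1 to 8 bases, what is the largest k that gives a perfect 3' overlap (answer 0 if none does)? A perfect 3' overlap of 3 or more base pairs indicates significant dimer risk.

Last 8 bases (5'→3') — forward …CTGTCAAA, reverse …CCTAAATT.
Reverse complement of the reverse primer's last 8 bases: AATTTAGG; its first k bases are the reverse complement of the reverse primer's last k bases, so a perfect k-base overlap needs the forward primer's last k bases to equal them.
Comparing (forward last k vs required): k=1: A vs A ✓; k=2: AA vs AA ✓; k=3: AAA vs AAT ✗; k=4: CAAA vs AATT ✗; k=5: TCAAA vs AATTT ✗; k=6: GTCAAA vs AATTTA ✗; k=7: TGTCAAA vs AATTTAG ✗; k=8: CTGTCAAA vs AATTTAGG ✗.
Perfect overlaps at k = 1, 2; the largest is 2.

Longest perfect overlap: 2 complementary base pairs; below the dimer-risk threshold (threshold 3).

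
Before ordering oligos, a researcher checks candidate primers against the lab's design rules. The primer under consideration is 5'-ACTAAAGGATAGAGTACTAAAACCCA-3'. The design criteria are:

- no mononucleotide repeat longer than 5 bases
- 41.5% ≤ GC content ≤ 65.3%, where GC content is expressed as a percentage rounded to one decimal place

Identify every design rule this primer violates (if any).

Base counts: A=13, T=4, G=4, C=5 (length 26).
homopolymer run: longest run = 4 ✓
GC content: GC 9/26 = 34.6%, outside 41.5–65.3% ✗

Fails: GC content.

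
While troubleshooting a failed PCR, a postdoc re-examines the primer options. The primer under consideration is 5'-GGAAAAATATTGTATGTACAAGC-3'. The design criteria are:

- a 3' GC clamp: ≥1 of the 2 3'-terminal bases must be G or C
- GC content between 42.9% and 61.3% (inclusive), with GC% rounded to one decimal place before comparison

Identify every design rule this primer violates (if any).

Base counts: A=10, T=6, G=5, C=2 (length 23).
GC clamp: 3' end GC has 2 G/C ✓
GC content: GC 7/23 = 30.4%, outside 42.9–61.3% ✗

Fails: GC content.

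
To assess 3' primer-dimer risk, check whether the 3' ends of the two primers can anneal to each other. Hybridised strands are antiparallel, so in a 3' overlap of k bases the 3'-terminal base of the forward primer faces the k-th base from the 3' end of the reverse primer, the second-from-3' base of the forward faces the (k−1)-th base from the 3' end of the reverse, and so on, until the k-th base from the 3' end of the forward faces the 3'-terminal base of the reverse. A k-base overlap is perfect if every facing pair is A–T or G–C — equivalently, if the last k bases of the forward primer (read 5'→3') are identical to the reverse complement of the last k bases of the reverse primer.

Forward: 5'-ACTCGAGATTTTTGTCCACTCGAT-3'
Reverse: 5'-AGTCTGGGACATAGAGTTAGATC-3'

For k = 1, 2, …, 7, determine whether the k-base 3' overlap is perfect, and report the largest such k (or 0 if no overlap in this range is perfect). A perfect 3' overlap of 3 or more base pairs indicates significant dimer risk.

Last 7 bases (5'→3') — forward …ACTCGAT, reverse …TTAGATC.
Reverse complement of the reverse primer's last 7 bases: GATCTAA; its first k bases are the reverse complement of the reverse primer's last k bases, so a perfect k-base overlap needs the forward primer's last k bases to equal them.
Comparing (forward last k vs required): k=1: T vs G ✗; k=2: AT vs GA ✗; k=3: GAT vs GAT ✓; k=4: CGAT vs GATC ✗; k=5: TCGAT vs GATCT ✗; k=6: CTCGAT vs GATCTA ✗; k=7: ACTCGAT vs GATCTAA ✗.
Only k = 3 is perfect, so the longest perfect 3' overlap is 3.

Longest perfect overlap: 3 complementary base pairs; significant dimer risk (threshold 3).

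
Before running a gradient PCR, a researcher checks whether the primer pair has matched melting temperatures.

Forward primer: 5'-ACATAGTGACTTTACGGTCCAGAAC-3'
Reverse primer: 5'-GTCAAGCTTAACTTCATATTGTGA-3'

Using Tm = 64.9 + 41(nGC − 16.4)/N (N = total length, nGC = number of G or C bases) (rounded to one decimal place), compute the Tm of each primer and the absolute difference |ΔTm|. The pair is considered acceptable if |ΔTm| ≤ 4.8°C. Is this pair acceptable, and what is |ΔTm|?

Forward: G+C = 11, N = 25 → Tm = 64.9 + 41·(11 − 16.4)/25 = 56.0°C.
Reverse: G+C = 8, N = 24 → Tm = 64.9 + 41·(8 − 16.4)/24 = 50.6°C.
|ΔTm| = |56.0 − 50.6| = 5.4°C, > 4.8°C.

|ΔTm| = 5.4°C; the pair is not acceptable.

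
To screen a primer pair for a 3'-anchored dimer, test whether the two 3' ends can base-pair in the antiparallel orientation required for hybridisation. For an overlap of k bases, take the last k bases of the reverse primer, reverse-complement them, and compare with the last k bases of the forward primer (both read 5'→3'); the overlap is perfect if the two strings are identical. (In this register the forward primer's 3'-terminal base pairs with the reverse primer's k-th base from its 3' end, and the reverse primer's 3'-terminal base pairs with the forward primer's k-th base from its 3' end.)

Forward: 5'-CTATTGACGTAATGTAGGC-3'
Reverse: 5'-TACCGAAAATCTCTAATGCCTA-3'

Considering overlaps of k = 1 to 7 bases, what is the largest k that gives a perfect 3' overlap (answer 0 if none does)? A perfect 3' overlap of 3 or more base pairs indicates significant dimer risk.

Longest perfect overlap: 5 complementary base pairs; significant dimer risk (threshold 3).

Last 7 bases (5'→3') — forward …TGTAGGC, reverse …ATGCCTA.
Reverse complement of the reverse primer's last 7 bases: TAGGCAT; its first k bases are the reverse complement of the reverse primer's last k bases, so a perfect k-base overlap needs the forward primer's last k bases to equal them.
Comparing (forward last k vs required): k=1: C vs T ✗; k=2: GC vs TA ✗; k=3: GGC vs TAG ✗; k=4: AGGC vs TAGG ✗; k=5: TAGGC vs TAGGC ✓; k=6: GTAGGC vs TAGGCA ✗; k=7: TGTAGGC vs TAGGCAT ✗.
Only k = 5 is perfect, so the longest perfect 3' overlap is 5.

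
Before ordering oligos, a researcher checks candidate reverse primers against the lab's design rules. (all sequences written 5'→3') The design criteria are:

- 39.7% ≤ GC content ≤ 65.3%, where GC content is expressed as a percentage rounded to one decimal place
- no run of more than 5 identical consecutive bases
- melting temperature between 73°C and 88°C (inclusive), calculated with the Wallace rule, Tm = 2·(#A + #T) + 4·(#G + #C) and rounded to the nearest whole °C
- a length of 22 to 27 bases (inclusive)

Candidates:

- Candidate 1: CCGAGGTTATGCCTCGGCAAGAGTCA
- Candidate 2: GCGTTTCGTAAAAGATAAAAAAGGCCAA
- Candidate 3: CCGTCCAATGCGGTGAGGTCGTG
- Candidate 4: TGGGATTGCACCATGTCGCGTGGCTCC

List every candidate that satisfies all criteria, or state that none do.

Candidate 1 (26 nt, A=6 T=5 G=8 C=7): GC 15/26 = 57.7% ✓; longest run = 2 ✓; Tm = 2·11 + 4·15 = 82°C ✓; length 26 ✓ — passes.
Candidate 2 (28 nt, A=13 T=5 G=6 C=4): GC 10/28 = 35.7%, outside 39.7–65.3% ✗; longest run = 6, exceeds 5 ✗; Tm = 2·18 + 4·10 = 76°C ✓; length 28, outside 22–27 ✗ — fails.
Candidate 3 (23 nt, A=3 T=5 G=9 C=6): GC 15/23 = 65.2% ✓; longest run = 2 ✓; Tm = 2·8 + 4·15 = 76°C ✓; length 23 ✓ — passes.
Candidate 4 (27 nt, A=3 T=7 G=9 C=8): GC 17/27 = 63.0% ✓; longest run = 3 ✓; Tm = 2·10 + 4·17 = 88°C ✓; length 27 ✓ — passes.

Candidate 1, Candidate 3 and Candidate 4.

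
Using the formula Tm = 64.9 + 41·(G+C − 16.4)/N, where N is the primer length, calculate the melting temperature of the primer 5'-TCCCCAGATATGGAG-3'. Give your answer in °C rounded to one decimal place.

41.9°C

Base counts: A=4, T=3, G=4, C=4; G+C = 8, N = 15.
Tm = 64.9 + 41·(8 − 16.4)/15 = 64.9 + -344.40/15 = 41.9°C.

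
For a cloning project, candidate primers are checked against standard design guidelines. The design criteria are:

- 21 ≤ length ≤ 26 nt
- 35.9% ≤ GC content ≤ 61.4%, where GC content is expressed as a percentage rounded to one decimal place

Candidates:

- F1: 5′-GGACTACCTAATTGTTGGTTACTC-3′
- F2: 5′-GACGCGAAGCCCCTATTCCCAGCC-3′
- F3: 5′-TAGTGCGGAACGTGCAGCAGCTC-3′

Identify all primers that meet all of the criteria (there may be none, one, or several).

F1 and F3.

F1 (24 nt, A=5 T=9 G=5 C=5): length 24 ✓; GC 10/24 = 41.7% ✓ — passes.
F2 (24 nt, A=5 T=3 G=5 C=11): length 24 ✓; GC 16/24 = 66.7%, outside 35.9–61.4% ✗ — fails.
F3 (23 nt, A=5 T=4 G=8 C=6): length 23 ✓; GC 14/23 = 60.9% ✓ — passes.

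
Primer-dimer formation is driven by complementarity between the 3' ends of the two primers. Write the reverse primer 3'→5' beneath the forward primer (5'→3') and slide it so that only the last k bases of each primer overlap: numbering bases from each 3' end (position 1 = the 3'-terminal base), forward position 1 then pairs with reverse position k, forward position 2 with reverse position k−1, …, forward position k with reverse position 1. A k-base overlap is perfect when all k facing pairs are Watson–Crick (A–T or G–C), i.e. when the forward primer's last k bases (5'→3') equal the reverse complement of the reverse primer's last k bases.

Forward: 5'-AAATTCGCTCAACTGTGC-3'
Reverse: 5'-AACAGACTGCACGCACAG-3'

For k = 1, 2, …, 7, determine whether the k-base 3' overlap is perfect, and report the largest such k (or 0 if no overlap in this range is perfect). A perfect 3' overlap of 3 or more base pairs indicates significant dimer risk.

Longest perfect overlap: 6 complementary base pairs; significant dimer risk (threshold 3).

Last 7 bases (5'→3') — forward …ACTGTGC, reverse …CGCACAG.
Reverse complement of the reverse primer's last 7 bases: CTGTGCG; its first k bases are the reverse complement of the reverse primer's last k bases, so a perfect k-base overlap needs the forward primer's last k bases to equal them.
Comparing (forward last k vs required): k=1: C vs C ✓; k=2: GC vs CT ✗; k=3: TGC vs CTG ✗; k=4: GTGC vs CTGT ✗; k=5: TGTGC vs CTGTG ✗; k=6: CTGTGC vs CTGTGC ✓; k=7: ACTGTGC vs CTGTGCG ✗.
Perfect overlaps at k = 1, 6; the largest is 6.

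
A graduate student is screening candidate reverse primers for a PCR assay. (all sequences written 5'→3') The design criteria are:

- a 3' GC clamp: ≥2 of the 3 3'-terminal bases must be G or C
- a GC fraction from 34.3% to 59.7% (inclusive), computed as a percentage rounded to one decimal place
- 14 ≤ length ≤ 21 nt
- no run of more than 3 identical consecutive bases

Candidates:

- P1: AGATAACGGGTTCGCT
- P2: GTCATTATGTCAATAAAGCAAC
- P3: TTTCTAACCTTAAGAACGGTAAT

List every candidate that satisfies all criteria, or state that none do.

P1 only.

P1 (16 nt, A=4 T=4 G=5 C=3): 3' end GCT has 2 G/C ✓; GC 8/16 = 50.0% ✓; length 16 ✓; longest run = 3 ✓ — passes.
P2 (22 nt, A=9 T=6 G=3 C=4): 3' end AAC has 1 G/C, need ≥2 ✗; GC 7/22 = 31.8%, outside 34.3–59.7% ✗; length 22, outside 14–21 ✗; longest run = 3 ✓ — fails.
P3 (23 nt, A=8 T=8 G=3 C=4): 3' end AAT has 0 G/C, need ≥2 ✗; GC 7/23 = 30.4%, outside 34.3–59.7% ✗; length 23, outside 14–21 ✗; longest run = 3 ✓ — fails.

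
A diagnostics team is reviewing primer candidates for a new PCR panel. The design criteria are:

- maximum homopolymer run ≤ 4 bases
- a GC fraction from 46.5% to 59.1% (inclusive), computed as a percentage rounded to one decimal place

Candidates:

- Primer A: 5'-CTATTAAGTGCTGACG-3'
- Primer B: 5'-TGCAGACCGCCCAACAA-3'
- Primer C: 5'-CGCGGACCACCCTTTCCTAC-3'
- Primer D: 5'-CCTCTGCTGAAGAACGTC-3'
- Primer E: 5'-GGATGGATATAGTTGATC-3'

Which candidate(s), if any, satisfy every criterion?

Primer B and Primer D.

Primer A (16 nt, A=4 T=5 G=4 C=3): longest run = 2 ✓; GC 7/16 = 43.8%, outside 46.5–59.1% ✗ — fails.
Primer B (17 nt, A=6 T=1 G=3 C=7): longest run = 3 ✓; GC 10/17 = 58.8% ✓ — passes.
Primer C (20 nt, A=3 T=4 G=3 C=10): longest run = 3 ✓; GC 13/20 = 65.0%, outside 46.5–59.1% ✗ — fails.
Primer D (18 nt, A=4 T=4 G=4 C=6): longest run = 2 ✓; GC 10/18 = 55.6% ✓ — passes.
Primer E (18 nt, A=5 T=6 G=6 C=1): longest run = 2 ✓; GC 7/18 = 38.9%, outside 46.5–59.1% ✗ — fails.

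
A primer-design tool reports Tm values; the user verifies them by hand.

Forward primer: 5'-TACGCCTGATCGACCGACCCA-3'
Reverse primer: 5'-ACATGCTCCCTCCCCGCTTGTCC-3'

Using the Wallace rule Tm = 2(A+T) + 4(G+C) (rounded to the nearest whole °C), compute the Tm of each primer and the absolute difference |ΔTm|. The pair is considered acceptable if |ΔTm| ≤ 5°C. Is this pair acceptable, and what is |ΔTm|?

Forward: A=5 T=3 G=4 C=9 → Tm = 2·8 + 4·13 = 68°C.
Reverse: A=2 T=6 G=3 C=12 → Tm = 2·8 + 4·15 = 76°C.
|ΔTm| = |68 − 76| = 8°C, > 5°C.

|ΔTm| = 8°C; the pair is not acceptable.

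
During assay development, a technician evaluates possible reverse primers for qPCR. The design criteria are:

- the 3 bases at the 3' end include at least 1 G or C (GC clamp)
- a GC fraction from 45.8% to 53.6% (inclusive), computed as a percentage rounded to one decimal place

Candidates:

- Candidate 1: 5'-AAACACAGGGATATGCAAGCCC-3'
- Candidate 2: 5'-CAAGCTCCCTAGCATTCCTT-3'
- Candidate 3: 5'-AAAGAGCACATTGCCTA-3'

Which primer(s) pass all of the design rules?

Candidate 1 (22 nt, A=9 T=2 G=5 C=6): 3' end CCC has 3 G/C ✓; GC 11/22 = 50.0% ✓ — passes.
Candidate 2 (20 nt, A=4 T=6 G=2 C=8): 3' end CTT has 1 G/C ✓; GC 10/20 = 50.0% ✓ — passes.
Candidate 3 (17 nt, A=7 T=3 G=3 C=4): 3' end CTA has 1 G/C ✓; GC 7/17 = 41.2%, outside 45.8–53.6% ✗ — fails.

Candidate 1 and Candidate 2.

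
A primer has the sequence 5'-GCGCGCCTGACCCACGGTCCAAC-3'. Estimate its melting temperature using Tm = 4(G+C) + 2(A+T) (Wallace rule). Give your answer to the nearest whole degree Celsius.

80°C

Base counts: A=4, T=2, G=6, C=11 (length 23).
Tm = 2·(4+2) + 4·(6+11) = 2·6 + 4·17 = 12 + 68 = 80°C.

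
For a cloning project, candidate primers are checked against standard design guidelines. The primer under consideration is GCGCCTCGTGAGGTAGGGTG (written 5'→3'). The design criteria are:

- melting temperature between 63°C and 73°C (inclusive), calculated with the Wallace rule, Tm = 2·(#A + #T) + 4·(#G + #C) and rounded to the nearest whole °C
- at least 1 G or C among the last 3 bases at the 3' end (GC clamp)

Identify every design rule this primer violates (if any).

Meets all criteria.

Base counts: A=2, T=4, G=10, C=4 (length 20).
Tm: Tm = 2·6 + 4·14 = 68°C ✓
GC clamp: 3' end GTG has 2 G/C ✓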